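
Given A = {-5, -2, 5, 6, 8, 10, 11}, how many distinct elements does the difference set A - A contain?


A - A = {a - a' : a, a' ∈ A}; |A| = 7.
Bounds: 2|A|-1 ≤ |A - A| ≤ |A|² - |A| + 1, i.e. 13 ≤ |A - A| ≤ 43.
Note: 0 ∈ A - A always (from a - a). The set is symmetric: if d ∈ A - A then -d ∈ A - A.
Enumerate nonzero differences d = a - a' with a > a' (then include -d):
Positive differences: {1, 2, 3, 4, 5, 6, 7, 8, 10, 11, 12, 13, 15, 16}
Full difference set: {0} ∪ (positive diffs) ∪ (negative diffs).
|A - A| = 1 + 2·14 = 29 (matches direct enumeration: 29).

|A - A| = 29


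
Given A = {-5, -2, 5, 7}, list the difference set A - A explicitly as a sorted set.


A - A = {a - a' : a, a' ∈ A}.
Compute a - a' for each ordered pair (a, a'):
a = -5: -5--5=0, -5--2=-3, -5-5=-10, -5-7=-12
a = -2: -2--5=3, -2--2=0, -2-5=-7, -2-7=-9
a = 5: 5--5=10, 5--2=7, 5-5=0, 5-7=-2
a = 7: 7--5=12, 7--2=9, 7-5=2, 7-7=0
Collecting distinct values (and noting 0 appears from a-a):
A - A = {-12, -10, -9, -7, -3, -2, 0, 2, 3, 7, 9, 10, 12}
|A - A| = 13

A - A = {-12, -10, -9, -7, -3, -2, 0, 2, 3, 7, 9, 10, 12}


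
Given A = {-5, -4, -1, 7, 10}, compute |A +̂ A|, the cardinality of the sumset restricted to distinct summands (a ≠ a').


Restricted sumset: A +̂ A = {a + a' : a ∈ A, a' ∈ A, a ≠ a'}.
Equivalently, take A + A and drop any sum 2a that is achievable ONLY as a + a for a ∈ A (i.e. sums representable only with equal summands).
Enumerate pairs (a, a') with a < a' (symmetric, so each unordered pair gives one sum; this covers all a ≠ a'):
  -5 + -4 = -9
  -5 + -1 = -6
  -5 + 7 = 2
  -5 + 10 = 5
  -4 + -1 = -5
  -4 + 7 = 3
  -4 + 10 = 6
  -1 + 7 = 6
  -1 + 10 = 9
  7 + 10 = 17
Collected distinct sums: {-9, -6, -5, 2, 3, 5, 6, 9, 17}
|A +̂ A| = 9
(Reference bound: |A +̂ A| ≥ 2|A| - 3 for |A| ≥ 2, with |A| = 5 giving ≥ 7.)

|A +̂ A| = 9


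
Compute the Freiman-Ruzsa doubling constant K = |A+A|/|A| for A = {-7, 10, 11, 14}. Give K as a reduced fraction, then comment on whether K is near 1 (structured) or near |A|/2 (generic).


|A| = 4.
Compute A + A by enumerating all 16 pairs.
A + A = {-14, 3, 4, 7, 20, 21, 22, 24, 25, 28}, so |A + A| = 10.
K = |A + A| / |A| = 10/4 = 5/2 ≈ 2.5000.
Reference: AP of size 4 gives K = 7/4 ≈ 1.7500; a fully generic set of size 4 gives K ≈ 2.5000.

|A| = 4, |A + A| = 10, K = 10/4 = 5/2.


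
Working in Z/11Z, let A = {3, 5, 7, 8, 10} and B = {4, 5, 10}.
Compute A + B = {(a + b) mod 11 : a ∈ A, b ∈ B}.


Work in Z/11Z: reduce every sum a + b modulo 11.
Enumerate all 15 pairs:
a = 3: 3+4=7, 3+5=8, 3+10=2
a = 5: 5+4=9, 5+5=10, 5+10=4
a = 7: 7+4=0, 7+5=1, 7+10=6
a = 8: 8+4=1, 8+5=2, 8+10=7
a = 10: 10+4=3, 10+5=4, 10+10=9
Distinct residues collected: {0, 1, 2, 3, 4, 6, 7, 8, 9, 10}
|A + B| = 10 (out of 11 total residues).

A + B = {0, 1, 2, 3, 4, 6, 7, 8, 9, 10}


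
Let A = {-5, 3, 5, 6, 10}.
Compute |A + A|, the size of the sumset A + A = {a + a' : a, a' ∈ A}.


A + A = {a + a' : a, a' ∈ A}; |A| = 5.
General bounds: 2|A| - 1 ≤ |A + A| ≤ |A|(|A|+1)/2, i.e. 9 ≤ |A + A| ≤ 15.
Lower bound 2|A|-1 is attained iff A is an arithmetic progression.
Enumerate sums a + a' for a ≤ a' (symmetric, so this suffices):
a = -5: -5+-5=-10, -5+3=-2, -5+5=0, -5+6=1, -5+10=5
a = 3: 3+3=6, 3+5=8, 3+6=9, 3+10=13
a = 5: 5+5=10, 5+6=11, 5+10=15
a = 6: 6+6=12, 6+10=16
a = 10: 10+10=20
Distinct sums: {-10, -2, 0, 1, 5, 6, 8, 9, 10, 11, 12, 13, 15, 16, 20}
|A + A| = 15

|A + A| = 15


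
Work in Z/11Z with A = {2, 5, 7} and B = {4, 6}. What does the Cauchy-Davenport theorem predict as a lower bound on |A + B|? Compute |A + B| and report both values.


Cauchy-Davenport: |A + B| ≥ min(p, |A| + |B| - 1) for A, B nonempty in Z/pZ.
|A| = 3, |B| = 2, p = 11.
CD lower bound = min(11, 3 + 2 - 1) = min(11, 4) = 4.
Compute A + B mod 11 directly:
a = 2: 2+4=6, 2+6=8
a = 5: 5+4=9, 5+6=0
a = 7: 7+4=0, 7+6=2
A + B = {0, 2, 6, 8, 9}, so |A + B| = 5.
Verify: 5 ≥ 4? Yes ✓.

CD lower bound = 4, actual |A + B| = 5.


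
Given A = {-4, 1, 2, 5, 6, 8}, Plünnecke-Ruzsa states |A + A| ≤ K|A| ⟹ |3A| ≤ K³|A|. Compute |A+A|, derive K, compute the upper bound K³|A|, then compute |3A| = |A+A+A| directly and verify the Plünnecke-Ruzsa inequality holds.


|A| = 6.
Step 1: Compute A + A by enumerating all 36 pairs.
A + A = {-8, -3, -2, 1, 2, 3, 4, 6, 7, 8, 9, 10, 11, 12, 13, 14, 16}, so |A + A| = 17.
Step 2: Doubling constant K = |A + A|/|A| = 17/6 = 17/6 ≈ 2.8333.
Step 3: Plünnecke-Ruzsa gives |3A| ≤ K³·|A| = (2.8333)³ · 6 ≈ 136.4722.
Step 4: Compute 3A = A + A + A directly by enumerating all triples (a,b,c) ∈ A³; |3A| = 29.
Step 5: Check 29 ≤ 136.4722? Yes ✓.

K = 17/6, Plünnecke-Ruzsa bound K³|A| ≈ 136.4722, |3A| = 29, inequality holds.


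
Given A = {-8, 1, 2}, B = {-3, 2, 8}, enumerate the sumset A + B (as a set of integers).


A + B = {a + b : a ∈ A, b ∈ B}.
Enumerate all |A|·|B| = 3·3 = 9 pairs (a, b) and collect distinct sums.
a = -8: -8+-3=-11, -8+2=-6, -8+8=0
a = 1: 1+-3=-2, 1+2=3, 1+8=9
a = 2: 2+-3=-1, 2+2=4, 2+8=10
Collecting distinct sums: A + B = {-11, -6, -2, -1, 0, 3, 4, 9, 10}
|A + B| = 9

A + B = {-11, -6, -2, -1, 0, 3, 4, 9, 10}


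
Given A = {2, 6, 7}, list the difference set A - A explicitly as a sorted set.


A - A = {a - a' : a, a' ∈ A}.
Compute a - a' for each ordered pair (a, a'):
a = 2: 2-2=0, 2-6=-4, 2-7=-5
a = 6: 6-2=4, 6-6=0, 6-7=-1
a = 7: 7-2=5, 7-6=1, 7-7=0
Collecting distinct values (and noting 0 appears from a-a):
A - A = {-5, -4, -1, 0, 1, 4, 5}
|A - A| = 7

A - A = {-5, -4, -1, 0, 1, 4, 5}


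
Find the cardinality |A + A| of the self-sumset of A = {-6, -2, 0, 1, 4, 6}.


A + A = {a + a' : a, a' ∈ A}; |A| = 6.
General bounds: 2|A| - 1 ≤ |A + A| ≤ |A|(|A|+1)/2, i.e. 11 ≤ |A + A| ≤ 21.
Lower bound 2|A|-1 is attained iff A is an arithmetic progression.
Enumerate sums a + a' for a ≤ a' (symmetric, so this suffices):
a = -6: -6+-6=-12, -6+-2=-8, -6+0=-6, -6+1=-5, -6+4=-2, -6+6=0
a = -2: -2+-2=-4, -2+0=-2, -2+1=-1, -2+4=2, -2+6=4
a = 0: 0+0=0, 0+1=1, 0+4=4, 0+6=6
a = 1: 1+1=2, 1+4=5, 1+6=7
a = 4: 4+4=8, 4+6=10
a = 6: 6+6=12
Distinct sums: {-12, -8, -6, -5, -4, -2, -1, 0, 1, 2, 4, 5, 6, 7, 8, 10, 12}
|A + A| = 17

|A + A| = 17


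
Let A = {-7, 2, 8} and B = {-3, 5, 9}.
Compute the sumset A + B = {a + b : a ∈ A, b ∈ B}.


A + B = {a + b : a ∈ A, b ∈ B}.
Enumerate all |A|·|B| = 3·3 = 9 pairs (a, b) and collect distinct sums.
a = -7: -7+-3=-10, -7+5=-2, -7+9=2
a = 2: 2+-3=-1, 2+5=7, 2+9=11
a = 8: 8+-3=5, 8+5=13, 8+9=17
Collecting distinct sums: A + B = {-10, -2, -1, 2, 5, 7, 11, 13, 17}
|A + B| = 9

A + B = {-10, -2, -1, 2, 5, 7, 11, 13, 17}


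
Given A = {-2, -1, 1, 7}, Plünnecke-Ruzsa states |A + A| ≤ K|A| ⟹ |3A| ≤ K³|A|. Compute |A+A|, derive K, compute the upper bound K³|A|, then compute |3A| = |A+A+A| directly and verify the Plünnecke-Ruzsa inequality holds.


|A| = 4.
Step 1: Compute A + A by enumerating all 16 pairs.
A + A = {-4, -3, -2, -1, 0, 2, 5, 6, 8, 14}, so |A + A| = 10.
Step 2: Doubling constant K = |A + A|/|A| = 10/4 = 10/4 ≈ 2.5000.
Step 3: Plünnecke-Ruzsa gives |3A| ≤ K³·|A| = (2.5000)³ · 4 ≈ 62.5000.
Step 4: Compute 3A = A + A + A directly by enumerating all triples (a,b,c) ∈ A³; |3A| = 18.
Step 5: Check 18 ≤ 62.5000? Yes ✓.

K = 10/4, Plünnecke-Ruzsa bound K³|A| ≈ 62.5000, |3A| = 18, inequality holds.


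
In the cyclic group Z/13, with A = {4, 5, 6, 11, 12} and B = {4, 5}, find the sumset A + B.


Work in Z/13Z: reduce every sum a + b modulo 13.
Enumerate all 10 pairs:
a = 4: 4+4=8, 4+5=9
a = 5: 5+4=9, 5+5=10
a = 6: 6+4=10, 6+5=11
a = 11: 11+4=2, 11+5=3
a = 12: 12+4=3, 12+5=4
Distinct residues collected: {2, 3, 4, 8, 9, 10, 11}
|A + B| = 7 (out of 13 total residues).

A + B = {2, 3, 4, 8, 9, 10, 11}


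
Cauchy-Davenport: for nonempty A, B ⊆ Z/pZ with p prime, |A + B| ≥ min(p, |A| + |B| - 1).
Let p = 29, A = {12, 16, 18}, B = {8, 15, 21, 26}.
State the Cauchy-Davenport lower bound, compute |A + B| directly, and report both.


Cauchy-Davenport: |A + B| ≥ min(p, |A| + |B| - 1) for A, B nonempty in Z/pZ.
|A| = 3, |B| = 4, p = 29.
CD lower bound = min(29, 3 + 4 - 1) = min(29, 6) = 6.
Compute A + B mod 29 directly:
a = 12: 12+8=20, 12+15=27, 12+21=4, 12+26=9
a = 16: 16+8=24, 16+15=2, 16+21=8, 16+26=13
a = 18: 18+8=26, 18+15=4, 18+21=10, 18+26=15
A + B = {2, 4, 8, 9, 10, 13, 15, 20, 24, 26, 27}, so |A + B| = 11.
Verify: 11 ≥ 6? Yes ✓.

CD lower bound = 6, actual |A + B| = 11.


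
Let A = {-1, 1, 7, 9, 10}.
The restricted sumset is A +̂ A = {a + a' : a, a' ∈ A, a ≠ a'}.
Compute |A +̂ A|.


Restricted sumset: A +̂ A = {a + a' : a ∈ A, a' ∈ A, a ≠ a'}.
Equivalently, take A + A and drop any sum 2a that is achievable ONLY as a + a for a ∈ A (i.e. sums representable only with equal summands).
Enumerate pairs (a, a') with a < a' (symmetric, so each unordered pair gives one sum; this covers all a ≠ a'):
  -1 + 1 = 0
  -1 + 7 = 6
  -1 + 9 = 8
  -1 + 10 = 9
  1 + 7 = 8
  1 + 9 = 10
  1 + 10 = 11
  7 + 9 = 16
  7 + 10 = 17
  9 + 10 = 19
Collected distinct sums: {0, 6, 8, 9, 10, 11, 16, 17, 19}
|A +̂ A| = 9
(Reference bound: |A +̂ A| ≥ 2|A| - 3 for |A| ≥ 2, with |A| = 5 giving ≥ 7.)

|A +̂ A| = 9


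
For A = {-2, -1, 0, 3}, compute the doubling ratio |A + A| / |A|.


|A| = 4.
Compute A + A by enumerating all 16 pairs.
A + A = {-4, -3, -2, -1, 0, 1, 2, 3, 6}, so |A + A| = 9.
K = |A + A| / |A| = 9/4 (already in lowest terms) ≈ 2.2500.
Reference: AP of size 4 gives K = 7/4 ≈ 1.7500; a fully generic set of size 4 gives K ≈ 2.5000.

|A| = 4, |A + A| = 9, K = 9/4.


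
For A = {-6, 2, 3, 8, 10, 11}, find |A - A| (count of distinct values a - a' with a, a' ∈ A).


A - A = {a - a' : a, a' ∈ A}; |A| = 6.
Bounds: 2|A|-1 ≤ |A - A| ≤ |A|² - |A| + 1, i.e. 11 ≤ |A - A| ≤ 31.
Note: 0 ∈ A - A always (from a - a). The set is symmetric: if d ∈ A - A then -d ∈ A - A.
Enumerate nonzero differences d = a - a' with a > a' (then include -d):
Positive differences: {1, 2, 3, 5, 6, 7, 8, 9, 14, 16, 17}
Full difference set: {0} ∪ (positive diffs) ∪ (negative diffs).
|A - A| = 1 + 2·11 = 23 (matches direct enumeration: 23).

|A - A| = 23


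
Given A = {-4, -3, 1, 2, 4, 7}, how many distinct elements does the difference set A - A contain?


A - A = {a - a' : a, a' ∈ A}; |A| = 6.
Bounds: 2|A|-1 ≤ |A - A| ≤ |A|² - |A| + 1, i.e. 11 ≤ |A - A| ≤ 31.
Note: 0 ∈ A - A always (from a - a). The set is symmetric: if d ∈ A - A then -d ∈ A - A.
Enumerate nonzero differences d = a - a' with a > a' (then include -d):
Positive differences: {1, 2, 3, 4, 5, 6, 7, 8, 10, 11}
Full difference set: {0} ∪ (positive diffs) ∪ (negative diffs).
|A - A| = 1 + 2·10 = 21 (matches direct enumeration: 21).

|A - A| = 21


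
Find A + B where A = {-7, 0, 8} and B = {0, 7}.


A + B = {a + b : a ∈ A, b ∈ B}.
Enumerate all |A|·|B| = 3·2 = 6 pairs (a, b) and collect distinct sums.
a = -7: -7+0=-7, -7+7=0
a = 0: 0+0=0, 0+7=7
a = 8: 8+0=8, 8+7=15
Collecting distinct sums: A + B = {-7, 0, 7, 8, 15}
|A + B| = 5

A + B = {-7, 0, 7, 8, 15}


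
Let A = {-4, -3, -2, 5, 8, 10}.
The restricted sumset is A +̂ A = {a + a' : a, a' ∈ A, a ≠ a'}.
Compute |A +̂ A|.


Restricted sumset: A +̂ A = {a + a' : a ∈ A, a' ∈ A, a ≠ a'}.
Equivalently, take A + A and drop any sum 2a that is achievable ONLY as a + a for a ∈ A (i.e. sums representable only with equal summands).
Enumerate pairs (a, a') with a < a' (symmetric, so each unordered pair gives one sum; this covers all a ≠ a'):
  -4 + -3 = -7
  -4 + -2 = -6
  -4 + 5 = 1
  -4 + 8 = 4
  -4 + 10 = 6
  -3 + -2 = -5
  -3 + 5 = 2
  -3 + 8 = 5
  -3 + 10 = 7
  -2 + 5 = 3
  -2 + 8 = 6
  -2 + 10 = 8
  5 + 8 = 13
  5 + 10 = 15
  8 + 10 = 18
Collected distinct sums: {-7, -6, -5, 1, 2, 3, 4, 5, 6, 7, 8, 13, 15, 18}
|A +̂ A| = 14
(Reference bound: |A +̂ A| ≥ 2|A| - 3 for |A| ≥ 2, with |A| = 6 giving ≥ 9.)

|A +̂ A| = 14


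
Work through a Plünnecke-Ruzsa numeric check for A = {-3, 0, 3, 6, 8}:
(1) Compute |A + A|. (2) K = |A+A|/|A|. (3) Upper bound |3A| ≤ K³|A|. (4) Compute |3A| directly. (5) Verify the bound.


|A| = 5.
Step 1: Compute A + A by enumerating all 25 pairs.
A + A = {-6, -3, 0, 3, 5, 6, 8, 9, 11, 12, 14, 16}, so |A + A| = 12.
Step 2: Doubling constant K = |A + A|/|A| = 12/5 = 12/5 ≈ 2.4000.
Step 3: Plünnecke-Ruzsa gives |3A| ≤ K³·|A| = (2.4000)³ · 5 ≈ 69.1200.
Step 4: Compute 3A = A + A + A directly by enumerating all triples (a,b,c) ∈ A³; |3A| = 22.
Step 5: Check 22 ≤ 69.1200? Yes ✓.

K = 12/5, Plünnecke-Ruzsa bound K³|A| ≈ 69.1200, |3A| = 22, inequality holds.


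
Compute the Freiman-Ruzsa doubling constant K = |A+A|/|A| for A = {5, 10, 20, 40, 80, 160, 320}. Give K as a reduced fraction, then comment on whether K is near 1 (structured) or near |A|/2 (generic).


|A| = 7.
Compute A + A by enumerating all 49 pairs.
A + A = {10, 15, 20, 25, 30, 40, 45, 50, 60, 80, 85, 90, 100, 120, 160, 165, 170, 180, 200, 240, 320, 325, 330, 340, 360, 400, 480, 640}, so |A + A| = 28.
K = |A + A| / |A| = 28/7 = 4/1 ≈ 4.0000.
Reference: AP of size 7 gives K = 13/7 ≈ 1.8571; a fully generic set of size 7 gives K ≈ 4.0000.

|A| = 7, |A + A| = 28, K = 28/7 = 4/1.


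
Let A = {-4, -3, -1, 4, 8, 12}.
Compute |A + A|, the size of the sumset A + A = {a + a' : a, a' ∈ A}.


A + A = {a + a' : a, a' ∈ A}; |A| = 6.
General bounds: 2|A| - 1 ≤ |A + A| ≤ |A|(|A|+1)/2, i.e. 11 ≤ |A + A| ≤ 21.
Lower bound 2|A|-1 is attained iff A is an arithmetic progression.
Enumerate sums a + a' for a ≤ a' (symmetric, so this suffices):
a = -4: -4+-4=-8, -4+-3=-7, -4+-1=-5, -4+4=0, -4+8=4, -4+12=8
a = -3: -3+-3=-6, -3+-1=-4, -3+4=1, -3+8=5, -3+12=9
a = -1: -1+-1=-2, -1+4=3, -1+8=7, -1+12=11
a = 4: 4+4=8, 4+8=12, 4+12=16
a = 8: 8+8=16, 8+12=20
a = 12: 12+12=24
Distinct sums: {-8, -7, -6, -5, -4, -2, 0, 1, 3, 4, 5, 7, 8, 9, 11, 12, 16, 20, 24}
|A + A| = 19

|A + A| = 19


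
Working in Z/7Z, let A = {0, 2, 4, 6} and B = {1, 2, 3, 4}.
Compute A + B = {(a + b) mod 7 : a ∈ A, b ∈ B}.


Work in Z/7Z: reduce every sum a + b modulo 7.
Enumerate all 16 pairs:
a = 0: 0+1=1, 0+2=2, 0+3=3, 0+4=4
a = 2: 2+1=3, 2+2=4, 2+3=5, 2+4=6
a = 4: 4+1=5, 4+2=6, 4+3=0, 4+4=1
a = 6: 6+1=0, 6+2=1, 6+3=2, 6+4=3
Distinct residues collected: {0, 1, 2, 3, 4, 5, 6}
|A + B| = 7 (out of 7 total residues).

A + B = {0, 1, 2, 3, 4, 5, 6}


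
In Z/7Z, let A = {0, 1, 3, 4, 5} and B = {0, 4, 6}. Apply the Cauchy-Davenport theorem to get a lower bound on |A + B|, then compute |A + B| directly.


Cauchy-Davenport: |A + B| ≥ min(p, |A| + |B| - 1) for A, B nonempty in Z/pZ.
|A| = 5, |B| = 3, p = 7.
CD lower bound = min(7, 5 + 3 - 1) = min(7, 7) = 7.
Compute A + B mod 7 directly:
a = 0: 0+0=0, 0+4=4, 0+6=6
a = 1: 1+0=1, 1+4=5, 1+6=0
a = 3: 3+0=3, 3+4=0, 3+6=2
a = 4: 4+0=4, 4+4=1, 4+6=3
a = 5: 5+0=5, 5+4=2, 5+6=4
A + B = {0, 1, 2, 3, 4, 5, 6}, so |A + B| = 7.
Verify: 7 ≥ 7? Yes ✓.

CD lower bound = 7, actual |A + B| = 7.


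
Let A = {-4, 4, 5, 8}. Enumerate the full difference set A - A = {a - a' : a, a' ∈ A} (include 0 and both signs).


A - A = {a - a' : a, a' ∈ A}.
Compute a - a' for each ordered pair (a, a'):
a = -4: -4--4=0, -4-4=-8, -4-5=-9, -4-8=-12
a = 4: 4--4=8, 4-4=0, 4-5=-1, 4-8=-4
a = 5: 5--4=9, 5-4=1, 5-5=0, 5-8=-3
a = 8: 8--4=12, 8-4=4, 8-5=3, 8-8=0
Collecting distinct values (and noting 0 appears from a-a):
A - A = {-12, -9, -8, -4, -3, -1, 0, 1, 3, 4, 8, 9, 12}
|A - A| = 13

A - A = {-12, -9, -8, -4, -3, -1, 0, 1, 3, 4, 8, 9, 12}


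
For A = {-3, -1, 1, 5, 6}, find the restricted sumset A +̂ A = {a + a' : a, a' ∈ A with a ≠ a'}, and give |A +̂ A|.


Restricted sumset: A +̂ A = {a + a' : a ∈ A, a' ∈ A, a ≠ a'}.
Equivalently, take A + A and drop any sum 2a that is achievable ONLY as a + a for a ∈ A (i.e. sums representable only with equal summands).
Enumerate pairs (a, a') with a < a' (symmetric, so each unordered pair gives one sum; this covers all a ≠ a'):
  -3 + -1 = -4
  -3 + 1 = -2
  -3 + 5 = 2
  -3 + 6 = 3
  -1 + 1 = 0
  -1 + 5 = 4
  -1 + 6 = 5
  1 + 5 = 6
  1 + 6 = 7
  5 + 6 = 11
Collected distinct sums: {-4, -2, 0, 2, 3, 4, 5, 6, 7, 11}
|A +̂ A| = 10
(Reference bound: |A +̂ A| ≥ 2|A| - 3 for |A| ≥ 2, with |A| = 5 giving ≥ 7.)

|A +̂ A| = 10


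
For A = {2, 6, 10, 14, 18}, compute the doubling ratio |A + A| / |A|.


|A| = 5.
Compute A + A by enumerating all 25 pairs.
A + A = {4, 8, 12, 16, 20, 24, 28, 32, 36}, so |A + A| = 9.
K = |A + A| / |A| = 9/5 (already in lowest terms) ≈ 1.8000.
Reference: AP of size 5 gives K = 9/5 ≈ 1.8000; a fully generic set of size 5 gives K ≈ 3.0000.

|A| = 5, |A + A| = 9, K = 9/5.


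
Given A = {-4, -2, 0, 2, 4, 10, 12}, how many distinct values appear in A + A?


A + A = {a + a' : a, a' ∈ A}; |A| = 7.
General bounds: 2|A| - 1 ≤ |A + A| ≤ |A|(|A|+1)/2, i.e. 13 ≤ |A + A| ≤ 28.
Lower bound 2|A|-1 is attained iff A is an arithmetic progression.
Enumerate sums a + a' for a ≤ a' (symmetric, so this suffices):
a = -4: -4+-4=-8, -4+-2=-6, -4+0=-4, -4+2=-2, -4+4=0, -4+10=6, -4+12=8
a = -2: -2+-2=-4, -2+0=-2, -2+2=0, -2+4=2, -2+10=8, -2+12=10
a = 0: 0+0=0, 0+2=2, 0+4=4, 0+10=10, 0+12=12
a = 2: 2+2=4, 2+4=6, 2+10=12, 2+12=14
a = 4: 4+4=8, 4+10=14, 4+12=16
a = 10: 10+10=20, 10+12=22
a = 12: 12+12=24
Distinct sums: {-8, -6, -4, -2, 0, 2, 4, 6, 8, 10, 12, 14, 16, 20, 22, 24}
|A + A| = 16

|A + A| = 16


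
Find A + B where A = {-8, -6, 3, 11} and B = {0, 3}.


A + B = {a + b : a ∈ A, b ∈ B}.
Enumerate all |A|·|B| = 4·2 = 8 pairs (a, b) and collect distinct sums.
a = -8: -8+0=-8, -8+3=-5
a = -6: -6+0=-6, -6+3=-3
a = 3: 3+0=3, 3+3=6
a = 11: 11+0=11, 11+3=14
Collecting distinct sums: A + B = {-8, -6, -5, -3, 3, 6, 11, 14}
|A + B| = 8

A + B = {-8, -6, -5, -3, 3, 6, 11, 14}


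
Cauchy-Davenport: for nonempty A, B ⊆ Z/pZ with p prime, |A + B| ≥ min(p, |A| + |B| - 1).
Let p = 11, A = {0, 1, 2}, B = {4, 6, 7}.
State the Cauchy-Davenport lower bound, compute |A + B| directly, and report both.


Cauchy-Davenport: |A + B| ≥ min(p, |A| + |B| - 1) for A, B nonempty in Z/pZ.
|A| = 3, |B| = 3, p = 11.
CD lower bound = min(11, 3 + 3 - 1) = min(11, 5) = 5.
Compute A + B mod 11 directly:
a = 0: 0+4=4, 0+6=6, 0+7=7
a = 1: 1+4=5, 1+6=7, 1+7=8
a = 2: 2+4=6, 2+6=8, 2+7=9
A + B = {4, 5, 6, 7, 8, 9}, so |A + B| = 6.
Verify: 6 ≥ 5? Yes ✓.

CD lower bound = 5, actual |A + B| = 6.


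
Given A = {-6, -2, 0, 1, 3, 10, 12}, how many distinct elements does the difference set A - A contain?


A - A = {a - a' : a, a' ∈ A}; |A| = 7.
Bounds: 2|A|-1 ≤ |A - A| ≤ |A|² - |A| + 1, i.e. 13 ≤ |A - A| ≤ 43.
Note: 0 ∈ A - A always (from a - a). The set is symmetric: if d ∈ A - A then -d ∈ A - A.
Enumerate nonzero differences d = a - a' with a > a' (then include -d):
Positive differences: {1, 2, 3, 4, 5, 6, 7, 9, 10, 11, 12, 14, 16, 18}
Full difference set: {0} ∪ (positive diffs) ∪ (negative diffs).
|A - A| = 1 + 2·14 = 29 (matches direct enumeration: 29).

|A - A| = 29


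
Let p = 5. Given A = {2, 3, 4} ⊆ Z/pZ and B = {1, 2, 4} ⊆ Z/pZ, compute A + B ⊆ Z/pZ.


Work in Z/5Z: reduce every sum a + b modulo 5.
Enumerate all 9 pairs:
a = 2: 2+1=3, 2+2=4, 2+4=1
a = 3: 3+1=4, 3+2=0, 3+4=2
a = 4: 4+1=0, 4+2=1, 4+4=3
Distinct residues collected: {0, 1, 2, 3, 4}
|A + B| = 5 (out of 5 total residues).

A + B = {0, 1, 2, 3, 4}


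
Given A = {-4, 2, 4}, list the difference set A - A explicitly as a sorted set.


A - A = {a - a' : a, a' ∈ A}.
Compute a - a' for each ordered pair (a, a'):
a = -4: -4--4=0, -4-2=-6, -4-4=-8
a = 2: 2--4=6, 2-2=0, 2-4=-2
a = 4: 4--4=8, 4-2=2, 4-4=0
Collecting distinct values (and noting 0 appears from a-a):
A - A = {-8, -6, -2, 0, 2, 6, 8}
|A - A| = 7

A - A = {-8, -6, -2, 0, 2, 6, 8}


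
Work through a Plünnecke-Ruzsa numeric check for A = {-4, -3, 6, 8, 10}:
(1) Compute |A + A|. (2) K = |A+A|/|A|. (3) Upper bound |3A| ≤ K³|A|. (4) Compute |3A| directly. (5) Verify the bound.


|A| = 5.
Step 1: Compute A + A by enumerating all 25 pairs.
A + A = {-8, -7, -6, 2, 3, 4, 5, 6, 7, 12, 14, 16, 18, 20}, so |A + A| = 14.
Step 2: Doubling constant K = |A + A|/|A| = 14/5 = 14/5 ≈ 2.8000.
Step 3: Plünnecke-Ruzsa gives |3A| ≤ K³·|A| = (2.8000)³ · 5 ≈ 109.7600.
Step 4: Compute 3A = A + A + A directly by enumerating all triples (a,b,c) ∈ A³; |3A| = 28.
Step 5: Check 28 ≤ 109.7600? Yes ✓.

K = 14/5, Plünnecke-Ruzsa bound K³|A| ≈ 109.7600, |3A| = 28, inequality holds.


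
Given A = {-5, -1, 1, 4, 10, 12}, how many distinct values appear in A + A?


A + A = {a + a' : a, a' ∈ A}; |A| = 6.
General bounds: 2|A| - 1 ≤ |A + A| ≤ |A|(|A|+1)/2, i.e. 11 ≤ |A + A| ≤ 21.
Lower bound 2|A|-1 is attained iff A is an arithmetic progression.
Enumerate sums a + a' for a ≤ a' (symmetric, so this suffices):
a = -5: -5+-5=-10, -5+-1=-6, -5+1=-4, -5+4=-1, -5+10=5, -5+12=7
a = -1: -1+-1=-2, -1+1=0, -1+4=3, -1+10=9, -1+12=11
a = 1: 1+1=2, 1+4=5, 1+10=11, 1+12=13
a = 4: 4+4=8, 4+10=14, 4+12=16
a = 10: 10+10=20, 10+12=22
a = 12: 12+12=24
Distinct sums: {-10, -6, -4, -2, -1, 0, 2, 3, 5, 7, 8, 9, 11, 13, 14, 16, 20, 22, 24}
|A + A| = 19

|A + A| = 19


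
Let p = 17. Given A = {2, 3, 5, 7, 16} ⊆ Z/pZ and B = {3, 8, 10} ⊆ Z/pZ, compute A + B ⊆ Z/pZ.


Work in Z/17Z: reduce every sum a + b modulo 17.
Enumerate all 15 pairs:
a = 2: 2+3=5, 2+8=10, 2+10=12
a = 3: 3+3=6, 3+8=11, 3+10=13
a = 5: 5+3=8, 5+8=13, 5+10=15
a = 7: 7+3=10, 7+8=15, 7+10=0
a = 16: 16+3=2, 16+8=7, 16+10=9
Distinct residues collected: {0, 2, 5, 6, 7, 8, 9, 10, 11, 12, 13, 15}
|A + B| = 12 (out of 17 total residues).

A + B = {0, 2, 5, 6, 7, 8, 9, 10, 11, 12, 13, 15}


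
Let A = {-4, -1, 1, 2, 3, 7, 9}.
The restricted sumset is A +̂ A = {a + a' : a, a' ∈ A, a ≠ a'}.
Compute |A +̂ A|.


Restricted sumset: A +̂ A = {a + a' : a ∈ A, a' ∈ A, a ≠ a'}.
Equivalently, take A + A and drop any sum 2a that is achievable ONLY as a + a for a ∈ A (i.e. sums representable only with equal summands).
Enumerate pairs (a, a') with a < a' (symmetric, so each unordered pair gives one sum; this covers all a ≠ a'):
  -4 + -1 = -5
  -4 + 1 = -3
  -4 + 2 = -2
  -4 + 3 = -1
  -4 + 7 = 3
  -4 + 9 = 5
  -1 + 1 = 0
  -1 + 2 = 1
  -1 + 3 = 2
  -1 + 7 = 6
  -1 + 9 = 8
  1 + 2 = 3
  1 + 3 = 4
  1 + 7 = 8
  1 + 9 = 10
  2 + 3 = 5
  2 + 7 = 9
  2 + 9 = 11
  3 + 7 = 10
  3 + 9 = 12
  7 + 9 = 16
Collected distinct sums: {-5, -3, -2, -1, 0, 1, 2, 3, 4, 5, 6, 8, 9, 10, 11, 12, 16}
|A +̂ A| = 17
(Reference bound: |A +̂ A| ≥ 2|A| - 3 for |A| ≥ 2, with |A| = 7 giving ≥ 11.)

|A +̂ A| = 17


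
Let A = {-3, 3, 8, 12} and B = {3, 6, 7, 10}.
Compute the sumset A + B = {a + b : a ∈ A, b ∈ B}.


A + B = {a + b : a ∈ A, b ∈ B}.
Enumerate all |A|·|B| = 4·4 = 16 pairs (a, b) and collect distinct sums.
a = -3: -3+3=0, -3+6=3, -3+7=4, -3+10=7
a = 3: 3+3=6, 3+6=9, 3+7=10, 3+10=13
a = 8: 8+3=11, 8+6=14, 8+7=15, 8+10=18
a = 12: 12+3=15, 12+6=18, 12+7=19, 12+10=22
Collecting distinct sums: A + B = {0, 3, 4, 6, 7, 9, 10, 11, 13, 14, 15, 18, 19, 22}
|A + B| = 14

A + B = {0, 3, 4, 6, 7, 9, 10, 11, 13, 14, 15, 18, 19, 22}


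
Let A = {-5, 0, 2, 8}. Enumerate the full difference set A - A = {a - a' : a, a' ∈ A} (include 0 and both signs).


A - A = {a - a' : a, a' ∈ A}.
Compute a - a' for each ordered pair (a, a'):
a = -5: -5--5=0, -5-0=-5, -5-2=-7, -5-8=-13
a = 0: 0--5=5, 0-0=0, 0-2=-2, 0-8=-8
a = 2: 2--5=7, 2-0=2, 2-2=0, 2-8=-6
a = 8: 8--5=13, 8-0=8, 8-2=6, 8-8=0
Collecting distinct values (and noting 0 appears from a-a):
A - A = {-13, -8, -7, -6, -5, -2, 0, 2, 5, 6, 7, 8, 13}
|A - A| = 13

A - A = {-13, -8, -7, -6, -5, -2, 0, 2, 5, 6, 7, 8, 13}


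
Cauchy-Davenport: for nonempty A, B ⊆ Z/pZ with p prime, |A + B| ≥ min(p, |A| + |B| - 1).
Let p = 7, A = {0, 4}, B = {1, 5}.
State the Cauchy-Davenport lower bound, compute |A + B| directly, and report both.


Cauchy-Davenport: |A + B| ≥ min(p, |A| + |B| - 1) for A, B nonempty in Z/pZ.
|A| = 2, |B| = 2, p = 7.
CD lower bound = min(7, 2 + 2 - 1) = min(7, 3) = 3.
Compute A + B mod 7 directly:
a = 0: 0+1=1, 0+5=5
a = 4: 4+1=5, 4+5=2
A + B = {1, 2, 5}, so |A + B| = 3.
Verify: 3 ≥ 3? Yes ✓.

CD lower bound = 3, actual |A + B| = 3.


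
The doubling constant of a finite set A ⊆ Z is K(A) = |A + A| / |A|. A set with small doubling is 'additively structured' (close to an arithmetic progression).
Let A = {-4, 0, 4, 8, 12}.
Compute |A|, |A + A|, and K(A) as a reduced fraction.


|A| = 5.
Compute A + A by enumerating all 25 pairs.
A + A = {-8, -4, 0, 4, 8, 12, 16, 20, 24}, so |A + A| = 9.
K = |A + A| / |A| = 9/5 (already in lowest terms) ≈ 1.8000.
Reference: AP of size 5 gives K = 9/5 ≈ 1.8000; a fully generic set of size 5 gives K ≈ 3.0000.

|A| = 5, |A + A| = 9, K = 9/5.


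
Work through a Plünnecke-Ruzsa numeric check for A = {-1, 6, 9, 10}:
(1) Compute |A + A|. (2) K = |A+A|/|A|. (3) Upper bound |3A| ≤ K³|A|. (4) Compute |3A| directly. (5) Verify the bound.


|A| = 4.
Step 1: Compute A + A by enumerating all 16 pairs.
A + A = {-2, 5, 8, 9, 12, 15, 16, 18, 19, 20}, so |A + A| = 10.
Step 2: Doubling constant K = |A + A|/|A| = 10/4 = 10/4 ≈ 2.5000.
Step 3: Plünnecke-Ruzsa gives |3A| ≤ K³·|A| = (2.5000)³ · 4 ≈ 62.5000.
Step 4: Compute 3A = A + A + A directly by enumerating all triples (a,b,c) ∈ A³; |3A| = 19.
Step 5: Check 19 ≤ 62.5000? Yes ✓.

K = 10/4, Plünnecke-Ruzsa bound K³|A| ≈ 62.5000, |3A| = 19, inequality holds.


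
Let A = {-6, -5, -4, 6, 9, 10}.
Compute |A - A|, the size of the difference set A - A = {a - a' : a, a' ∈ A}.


A - A = {a - a' : a, a' ∈ A}; |A| = 6.
Bounds: 2|A|-1 ≤ |A - A| ≤ |A|² - |A| + 1, i.e. 11 ≤ |A - A| ≤ 31.
Note: 0 ∈ A - A always (from a - a). The set is symmetric: if d ∈ A - A then -d ∈ A - A.
Enumerate nonzero differences d = a - a' with a > a' (then include -d):
Positive differences: {1, 2, 3, 4, 10, 11, 12, 13, 14, 15, 16}
Full difference set: {0} ∪ (positive diffs) ∪ (negative diffs).
|A - A| = 1 + 2·11 = 23 (matches direct enumeration: 23).

|A - A| = 23


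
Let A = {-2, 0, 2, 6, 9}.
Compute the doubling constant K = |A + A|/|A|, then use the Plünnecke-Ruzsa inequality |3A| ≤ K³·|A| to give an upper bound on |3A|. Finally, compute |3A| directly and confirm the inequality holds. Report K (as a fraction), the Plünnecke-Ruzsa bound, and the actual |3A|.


|A| = 5.
Step 1: Compute A + A by enumerating all 25 pairs.
A + A = {-4, -2, 0, 2, 4, 6, 7, 8, 9, 11, 12, 15, 18}, so |A + A| = 13.
Step 2: Doubling constant K = |A + A|/|A| = 13/5 = 13/5 ≈ 2.6000.
Step 3: Plünnecke-Ruzsa gives |3A| ≤ K³·|A| = (2.6000)³ · 5 ≈ 87.8800.
Step 4: Compute 3A = A + A + A directly by enumerating all triples (a,b,c) ∈ A³; |3A| = 24.
Step 5: Check 24 ≤ 87.8800? Yes ✓.

K = 13/5, Plünnecke-Ruzsa bound K³|A| ≈ 87.8800, |3A| = 24, inequality holds.


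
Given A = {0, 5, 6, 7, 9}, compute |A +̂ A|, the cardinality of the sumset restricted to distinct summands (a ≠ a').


Restricted sumset: A +̂ A = {a + a' : a ∈ A, a' ∈ A, a ≠ a'}.
Equivalently, take A + A and drop any sum 2a that is achievable ONLY as a + a for a ∈ A (i.e. sums representable only with equal summands).
Enumerate pairs (a, a') with a < a' (symmetric, so each unordered pair gives one sum; this covers all a ≠ a'):
  0 + 5 = 5
  0 + 6 = 6
  0 + 7 = 7
  0 + 9 = 9
  5 + 6 = 11
  5 + 7 = 12
  5 + 9 = 14
  6 + 7 = 13
  6 + 9 = 15
  7 + 9 = 16
Collected distinct sums: {5, 6, 7, 9, 11, 12, 13, 14, 15, 16}
|A +̂ A| = 10
(Reference bound: |A +̂ A| ≥ 2|A| - 3 for |A| ≥ 2, with |A| = 5 giving ≥ 7.)

|A +̂ A| = 10


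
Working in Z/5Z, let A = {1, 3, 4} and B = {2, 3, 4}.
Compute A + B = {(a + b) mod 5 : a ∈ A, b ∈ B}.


Work in Z/5Z: reduce every sum a + b modulo 5.
Enumerate all 9 pairs:
a = 1: 1+2=3, 1+3=4, 1+4=0
a = 3: 3+2=0, 3+3=1, 3+4=2
a = 4: 4+2=1, 4+3=2, 4+4=3
Distinct residues collected: {0, 1, 2, 3, 4}
|A + B| = 5 (out of 5 total residues).

A + B = {0, 1, 2, 3, 4}


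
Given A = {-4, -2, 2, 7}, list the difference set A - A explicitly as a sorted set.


A - A = {a - a' : a, a' ∈ A}.
Compute a - a' for each ordered pair (a, a'):
a = -4: -4--4=0, -4--2=-2, -4-2=-6, -4-7=-11
a = -2: -2--4=2, -2--2=0, -2-2=-4, -2-7=-9
a = 2: 2--4=6, 2--2=4, 2-2=0, 2-7=-5
a = 7: 7--4=11, 7--2=9, 7-2=5, 7-7=0
Collecting distinct values (and noting 0 appears from a-a):
A - A = {-11, -9, -6, -5, -4, -2, 0, 2, 4, 5, 6, 9, 11}
|A - A| = 13

A - A = {-11, -9, -6, -5, -4, -2, 0, 2, 4, 5, 6, 9, 11}


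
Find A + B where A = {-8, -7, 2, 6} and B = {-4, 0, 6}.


A + B = {a + b : a ∈ A, b ∈ B}.
Enumerate all |A|·|B| = 4·3 = 12 pairs (a, b) and collect distinct sums.
a = -8: -8+-4=-12, -8+0=-8, -8+6=-2
a = -7: -7+-4=-11, -7+0=-7, -7+6=-1
a = 2: 2+-4=-2, 2+0=2, 2+6=8
a = 6: 6+-4=2, 6+0=6, 6+6=12
Collecting distinct sums: A + B = {-12, -11, -8, -7, -2, -1, 2, 6, 8, 12}
|A + B| = 10

A + B = {-12, -11, -8, -7, -2, -1, 2, 6, 8, 12}


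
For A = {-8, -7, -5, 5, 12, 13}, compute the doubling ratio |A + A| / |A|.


|A| = 6.
Compute A + A by enumerating all 36 pairs.
A + A = {-16, -15, -14, -13, -12, -10, -3, -2, 0, 4, 5, 6, 7, 8, 10, 17, 18, 24, 25, 26}, so |A + A| = 20.
K = |A + A| / |A| = 20/6 = 10/3 ≈ 3.3333.
Reference: AP of size 6 gives K = 11/6 ≈ 1.8333; a fully generic set of size 6 gives K ≈ 3.5000.

|A| = 6, |A + A| = 20, K = 20/6 = 10/3.


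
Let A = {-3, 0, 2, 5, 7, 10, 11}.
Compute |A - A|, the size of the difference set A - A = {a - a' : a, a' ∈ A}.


A - A = {a - a' : a, a' ∈ A}; |A| = 7.
Bounds: 2|A|-1 ≤ |A - A| ≤ |A|² - |A| + 1, i.e. 13 ≤ |A - A| ≤ 43.
Note: 0 ∈ A - A always (from a - a). The set is symmetric: if d ∈ A - A then -d ∈ A - A.
Enumerate nonzero differences d = a - a' with a > a' (then include -d):
Positive differences: {1, 2, 3, 4, 5, 6, 7, 8, 9, 10, 11, 13, 14}
Full difference set: {0} ∪ (positive diffs) ∪ (negative diffs).
|A - A| = 1 + 2·13 = 27 (matches direct enumeration: 27).

|A - A| = 27


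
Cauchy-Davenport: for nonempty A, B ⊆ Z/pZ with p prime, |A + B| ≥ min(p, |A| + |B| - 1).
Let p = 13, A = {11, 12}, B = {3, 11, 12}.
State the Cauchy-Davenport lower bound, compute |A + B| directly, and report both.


Cauchy-Davenport: |A + B| ≥ min(p, |A| + |B| - 1) for A, B nonempty in Z/pZ.
|A| = 2, |B| = 3, p = 13.
CD lower bound = min(13, 2 + 3 - 1) = min(13, 4) = 4.
Compute A + B mod 13 directly:
a = 11: 11+3=1, 11+11=9, 11+12=10
a = 12: 12+3=2, 12+11=10, 12+12=11
A + B = {1, 2, 9, 10, 11}, so |A + B| = 5.
Verify: 5 ≥ 4? Yes ✓.

CD lower bound = 4, actual |A + B| = 5.


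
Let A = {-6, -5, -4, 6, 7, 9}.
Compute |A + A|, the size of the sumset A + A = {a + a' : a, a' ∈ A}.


A + A = {a + a' : a, a' ∈ A}; |A| = 6.
General bounds: 2|A| - 1 ≤ |A + A| ≤ |A|(|A|+1)/2, i.e. 11 ≤ |A + A| ≤ 21.
Lower bound 2|A|-1 is attained iff A is an arithmetic progression.
Enumerate sums a + a' for a ≤ a' (symmetric, so this suffices):
a = -6: -6+-6=-12, -6+-5=-11, -6+-4=-10, -6+6=0, -6+7=1, -6+9=3
a = -5: -5+-5=-10, -5+-4=-9, -5+6=1, -5+7=2, -5+9=4
a = -4: -4+-4=-8, -4+6=2, -4+7=3, -4+9=5
a = 6: 6+6=12, 6+7=13, 6+9=15
a = 7: 7+7=14, 7+9=16
a = 9: 9+9=18
Distinct sums: {-12, -11, -10, -9, -8, 0, 1, 2, 3, 4, 5, 12, 13, 14, 15, 16, 18}
|A + A| = 17

|A + A| = 17


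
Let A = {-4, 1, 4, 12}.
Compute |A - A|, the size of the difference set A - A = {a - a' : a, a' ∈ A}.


A - A = {a - a' : a, a' ∈ A}; |A| = 4.
Bounds: 2|A|-1 ≤ |A - A| ≤ |A|² - |A| + 1, i.e. 7 ≤ |A - A| ≤ 13.
Note: 0 ∈ A - A always (from a - a). The set is symmetric: if d ∈ A - A then -d ∈ A - A.
Enumerate nonzero differences d = a - a' with a > a' (then include -d):
Positive differences: {3, 5, 8, 11, 16}
Full difference set: {0} ∪ (positive diffs) ∪ (negative diffs).
|A - A| = 1 + 2·5 = 11 (matches direct enumeration: 11).

|A - A| = 11


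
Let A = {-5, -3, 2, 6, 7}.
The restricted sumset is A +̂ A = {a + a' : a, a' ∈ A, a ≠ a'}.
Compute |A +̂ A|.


Restricted sumset: A +̂ A = {a + a' : a ∈ A, a' ∈ A, a ≠ a'}.
Equivalently, take A + A and drop any sum 2a that is achievable ONLY as a + a for a ∈ A (i.e. sums representable only with equal summands).
Enumerate pairs (a, a') with a < a' (symmetric, so each unordered pair gives one sum; this covers all a ≠ a'):
  -5 + -3 = -8
  -5 + 2 = -3
  -5 + 6 = 1
  -5 + 7 = 2
  -3 + 2 = -1
  -3 + 6 = 3
  -3 + 7 = 4
  2 + 6 = 8
  2 + 7 = 9
  6 + 7 = 13
Collected distinct sums: {-8, -3, -1, 1, 2, 3, 4, 8, 9, 13}
|A +̂ A| = 10
(Reference bound: |A +̂ A| ≥ 2|A| - 3 for |A| ≥ 2, with |A| = 5 giving ≥ 7.)

|A +̂ A| = 10


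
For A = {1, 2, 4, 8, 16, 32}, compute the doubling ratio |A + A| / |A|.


|A| = 6.
Compute A + A by enumerating all 36 pairs.
A + A = {2, 3, 4, 5, 6, 8, 9, 10, 12, 16, 17, 18, 20, 24, 32, 33, 34, 36, 40, 48, 64}, so |A + A| = 21.
K = |A + A| / |A| = 21/6 = 7/2 ≈ 3.5000.
Reference: AP of size 6 gives K = 11/6 ≈ 1.8333; a fully generic set of size 6 gives K ≈ 3.5000.

|A| = 6, |A + A| = 21, K = 21/6 = 7/2.


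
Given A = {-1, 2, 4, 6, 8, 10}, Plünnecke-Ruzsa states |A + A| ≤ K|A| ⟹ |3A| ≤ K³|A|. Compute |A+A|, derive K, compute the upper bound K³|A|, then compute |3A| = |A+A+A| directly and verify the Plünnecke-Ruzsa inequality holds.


|A| = 6.
Step 1: Compute A + A by enumerating all 36 pairs.
A + A = {-2, 1, 3, 4, 5, 6, 7, 8, 9, 10, 12, 14, 16, 18, 20}, so |A + A| = 15.
Step 2: Doubling constant K = |A + A|/|A| = 15/6 = 15/6 ≈ 2.5000.
Step 3: Plünnecke-Ruzsa gives |3A| ≤ K³·|A| = (2.5000)³ · 6 ≈ 93.7500.
Step 4: Compute 3A = A + A + A directly by enumerating all triples (a,b,c) ∈ A³; |3A| = 26.
Step 5: Check 26 ≤ 93.7500? Yes ✓.

K = 15/6, Plünnecke-Ruzsa bound K³|A| ≈ 93.7500, |3A| = 26, inequality holds.


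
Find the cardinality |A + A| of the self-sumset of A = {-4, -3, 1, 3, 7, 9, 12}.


A + A = {a + a' : a, a' ∈ A}; |A| = 7.
General bounds: 2|A| - 1 ≤ |A + A| ≤ |A|(|A|+1)/2, i.e. 13 ≤ |A + A| ≤ 28.
Lower bound 2|A|-1 is attained iff A is an arithmetic progression.
Enumerate sums a + a' for a ≤ a' (symmetric, so this suffices):
a = -4: -4+-4=-8, -4+-3=-7, -4+1=-3, -4+3=-1, -4+7=3, -4+9=5, -4+12=8
a = -3: -3+-3=-6, -3+1=-2, -3+3=0, -3+7=4, -3+9=6, -3+12=9
a = 1: 1+1=2, 1+3=4, 1+7=8, 1+9=10, 1+12=13
a = 3: 3+3=6, 3+7=10, 3+9=12, 3+12=15
a = 7: 7+7=14, 7+9=16, 7+12=19
a = 9: 9+9=18, 9+12=21
a = 12: 12+12=24
Distinct sums: {-8, -7, -6, -3, -2, -1, 0, 2, 3, 4, 5, 6, 8, 9, 10, 12, 13, 14, 15, 16, 18, 19, 21, 24}
|A + A| = 24

|A + A| = 24


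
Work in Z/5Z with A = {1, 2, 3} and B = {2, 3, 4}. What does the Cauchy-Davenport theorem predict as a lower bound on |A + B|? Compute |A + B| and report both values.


Cauchy-Davenport: |A + B| ≥ min(p, |A| + |B| - 1) for A, B nonempty in Z/pZ.
|A| = 3, |B| = 3, p = 5.
CD lower bound = min(5, 3 + 3 - 1) = min(5, 5) = 5.
Compute A + B mod 5 directly:
a = 1: 1+2=3, 1+3=4, 1+4=0
a = 2: 2+2=4, 2+3=0, 2+4=1
a = 3: 3+2=0, 3+3=1, 3+4=2
A + B = {0, 1, 2, 3, 4}, so |A + B| = 5.
Verify: 5 ≥ 5? Yes ✓.

CD lower bound = 5, actual |A + B| = 5.


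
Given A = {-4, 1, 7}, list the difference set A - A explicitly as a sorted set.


A - A = {a - a' : a, a' ∈ A}.
Compute a - a' for each ordered pair (a, a'):
a = -4: -4--4=0, -4-1=-5, -4-7=-11
a = 1: 1--4=5, 1-1=0, 1-7=-6
a = 7: 7--4=11, 7-1=6, 7-7=0
Collecting distinct values (and noting 0 appears from a-a):
A - A = {-11, -6, -5, 0, 5, 6, 11}
|A - A| = 7

A - A = {-11, -6, -5, 0, 5, 6, 11}


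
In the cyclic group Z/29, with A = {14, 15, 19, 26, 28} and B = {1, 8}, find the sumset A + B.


Work in Z/29Z: reduce every sum a + b modulo 29.
Enumerate all 10 pairs:
a = 14: 14+1=15, 14+8=22
a = 15: 15+1=16, 15+8=23
a = 19: 19+1=20, 19+8=27
a = 26: 26+1=27, 26+8=5
a = 28: 28+1=0, 28+8=7
Distinct residues collected: {0, 5, 7, 15, 16, 20, 22, 23, 27}
|A + B| = 9 (out of 29 total residues).

A + B = {0, 5, 7, 15, 16, 20, 22, 23, 27}


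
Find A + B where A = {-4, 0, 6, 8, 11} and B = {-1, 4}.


A + B = {a + b : a ∈ A, b ∈ B}.
Enumerate all |A|·|B| = 5·2 = 10 pairs (a, b) and collect distinct sums.
a = -4: -4+-1=-5, -4+4=0
a = 0: 0+-1=-1, 0+4=4
a = 6: 6+-1=5, 6+4=10
a = 8: 8+-1=7, 8+4=12
a = 11: 11+-1=10, 11+4=15
Collecting distinct sums: A + B = {-5, -1, 0, 4, 5, 7, 10, 12, 15}
|A + B| = 9

A + B = {-5, -1, 0, 4, 5, 7, 10, 12, 15}


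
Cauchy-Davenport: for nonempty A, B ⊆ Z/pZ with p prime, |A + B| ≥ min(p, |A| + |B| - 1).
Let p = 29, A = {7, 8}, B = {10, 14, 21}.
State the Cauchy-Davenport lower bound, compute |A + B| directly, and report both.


Cauchy-Davenport: |A + B| ≥ min(p, |A| + |B| - 1) for A, B nonempty in Z/pZ.
|A| = 2, |B| = 3, p = 29.
CD lower bound = min(29, 2 + 3 - 1) = min(29, 4) = 4.
Compute A + B mod 29 directly:
a = 7: 7+10=17, 7+14=21, 7+21=28
a = 8: 8+10=18, 8+14=22, 8+21=0
A + B = {0, 17, 18, 21, 22, 28}, so |A + B| = 6.
Verify: 6 ≥ 4? Yes ✓.

CD lower bound = 4, actual |A + B| = 6.


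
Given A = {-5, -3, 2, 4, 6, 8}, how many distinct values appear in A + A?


A + A = {a + a' : a, a' ∈ A}; |A| = 6.
General bounds: 2|A| - 1 ≤ |A + A| ≤ |A|(|A|+1)/2, i.e. 11 ≤ |A + A| ≤ 21.
Lower bound 2|A|-1 is attained iff A is an arithmetic progression.
Enumerate sums a + a' for a ≤ a' (symmetric, so this suffices):
a = -5: -5+-5=-10, -5+-3=-8, -5+2=-3, -5+4=-1, -5+6=1, -5+8=3
a = -3: -3+-3=-6, -3+2=-1, -3+4=1, -3+6=3, -3+8=5
a = 2: 2+2=4, 2+4=6, 2+6=8, 2+8=10
a = 4: 4+4=8, 4+6=10, 4+8=12
a = 6: 6+6=12, 6+8=14
a = 8: 8+8=16
Distinct sums: {-10, -8, -6, -3, -1, 1, 3, 4, 5, 6, 8, 10, 12, 14, 16}
|A + A| = 15

|A + A| = 15


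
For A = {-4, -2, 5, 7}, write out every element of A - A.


A - A = {a - a' : a, a' ∈ A}.
Compute a - a' for each ordered pair (a, a'):
a = -4: -4--4=0, -4--2=-2, -4-5=-9, -4-7=-11
a = -2: -2--4=2, -2--2=0, -2-5=-7, -2-7=-9
a = 5: 5--4=9, 5--2=7, 5-5=0, 5-7=-2
a = 7: 7--4=11, 7--2=9, 7-5=2, 7-7=0
Collecting distinct values (and noting 0 appears from a-a):
A - A = {-11, -9, -7, -2, 0, 2, 7, 9, 11}
|A - A| = 9

A - A = {-11, -9, -7, -2, 0, 2, 7, 9, 11}


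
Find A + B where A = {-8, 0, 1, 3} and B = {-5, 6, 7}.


A + B = {a + b : a ∈ A, b ∈ B}.
Enumerate all |A|·|B| = 4·3 = 12 pairs (a, b) and collect distinct sums.
a = -8: -8+-5=-13, -8+6=-2, -8+7=-1
a = 0: 0+-5=-5, 0+6=6, 0+7=7
a = 1: 1+-5=-4, 1+6=7, 1+7=8
a = 3: 3+-5=-2, 3+6=9, 3+7=10
Collecting distinct sums: A + B = {-13, -5, -4, -2, -1, 6, 7, 8, 9, 10}
|A + B| = 10

A + B = {-13, -5, -4, -2, -1, 6, 7, 8, 9, 10}


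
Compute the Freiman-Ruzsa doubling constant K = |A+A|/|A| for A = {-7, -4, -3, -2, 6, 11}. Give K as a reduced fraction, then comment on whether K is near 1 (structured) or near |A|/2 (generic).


|A| = 6.
Compute A + A by enumerating all 36 pairs.
A + A = {-14, -11, -10, -9, -8, -7, -6, -5, -4, -1, 2, 3, 4, 7, 8, 9, 12, 17, 22}, so |A + A| = 19.
K = |A + A| / |A| = 19/6 (already in lowest terms) ≈ 3.1667.
Reference: AP of size 6 gives K = 11/6 ≈ 1.8333; a fully generic set of size 6 gives K ≈ 3.5000.

|A| = 6, |A + A| = 19, K = 19/6.


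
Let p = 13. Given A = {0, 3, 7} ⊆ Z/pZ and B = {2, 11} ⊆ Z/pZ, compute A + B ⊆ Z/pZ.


Work in Z/13Z: reduce every sum a + b modulo 13.
Enumerate all 6 pairs:
a = 0: 0+2=2, 0+11=11
a = 3: 3+2=5, 3+11=1
a = 7: 7+2=9, 7+11=5
Distinct residues collected: {1, 2, 5, 9, 11}
|A + B| = 5 (out of 13 total residues).

A + B = {1, 2, 5, 9, 11}


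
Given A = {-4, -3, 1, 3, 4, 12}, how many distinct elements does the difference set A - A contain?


A - A = {a - a' : a, a' ∈ A}; |A| = 6.
Bounds: 2|A|-1 ≤ |A - A| ≤ |A|² - |A| + 1, i.e. 11 ≤ |A - A| ≤ 31.
Note: 0 ∈ A - A always (from a - a). The set is symmetric: if d ∈ A - A then -d ∈ A - A.
Enumerate nonzero differences d = a - a' with a > a' (then include -d):
Positive differences: {1, 2, 3, 4, 5, 6, 7, 8, 9, 11, 15, 16}
Full difference set: {0} ∪ (positive diffs) ∪ (negative diffs).
|A - A| = 1 + 2·12 = 25 (matches direct enumeration: 25).

|A - A| = 25


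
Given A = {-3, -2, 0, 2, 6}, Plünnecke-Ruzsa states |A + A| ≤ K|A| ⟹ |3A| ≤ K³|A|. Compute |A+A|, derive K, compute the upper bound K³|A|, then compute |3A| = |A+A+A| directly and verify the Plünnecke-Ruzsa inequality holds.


|A| = 5.
Step 1: Compute A + A by enumerating all 25 pairs.
A + A = {-6, -5, -4, -3, -2, -1, 0, 2, 3, 4, 6, 8, 12}, so |A + A| = 13.
Step 2: Doubling constant K = |A + A|/|A| = 13/5 = 13/5 ≈ 2.6000.
Step 3: Plünnecke-Ruzsa gives |3A| ≤ K³·|A| = (2.6000)³ · 5 ≈ 87.8800.
Step 4: Compute 3A = A + A + A directly by enumerating all triples (a,b,c) ∈ A³; |3A| = 22.
Step 5: Check 22 ≤ 87.8800? Yes ✓.

K = 13/5, Plünnecke-Ruzsa bound K³|A| ≈ 87.8800, |3A| = 22, inequality holds.
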